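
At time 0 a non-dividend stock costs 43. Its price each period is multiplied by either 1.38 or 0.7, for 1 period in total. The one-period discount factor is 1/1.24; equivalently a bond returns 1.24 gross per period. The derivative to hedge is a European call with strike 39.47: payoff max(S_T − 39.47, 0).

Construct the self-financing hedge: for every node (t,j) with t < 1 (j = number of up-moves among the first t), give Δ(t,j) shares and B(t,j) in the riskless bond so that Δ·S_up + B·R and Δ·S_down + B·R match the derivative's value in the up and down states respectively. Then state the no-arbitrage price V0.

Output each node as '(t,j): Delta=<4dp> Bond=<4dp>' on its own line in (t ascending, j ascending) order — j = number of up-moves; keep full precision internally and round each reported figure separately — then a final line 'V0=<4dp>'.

Under the risk-neutral measure, an up-move has probability p* = (R−d)/(u−d) = 0.7941 and values discount at R = 1.24.
Terminal payoffs: V(1,0)=0.0000, V(1,1)=19.8700
Node (0,0) S=43.0000: V=(p*·19.8700+(1−p*)·0.0000)/1.24=12.7251; Δ=(19.8700−0.0000)/(59.3400−30.1000)=0.6795; B=V−Δ·S=-16.4955
The time-0 hedge costs 12.7251, which is the no-arbitrage price.

(0,0): Delta=0.6795 Bond=-16.4955
V0=12.7251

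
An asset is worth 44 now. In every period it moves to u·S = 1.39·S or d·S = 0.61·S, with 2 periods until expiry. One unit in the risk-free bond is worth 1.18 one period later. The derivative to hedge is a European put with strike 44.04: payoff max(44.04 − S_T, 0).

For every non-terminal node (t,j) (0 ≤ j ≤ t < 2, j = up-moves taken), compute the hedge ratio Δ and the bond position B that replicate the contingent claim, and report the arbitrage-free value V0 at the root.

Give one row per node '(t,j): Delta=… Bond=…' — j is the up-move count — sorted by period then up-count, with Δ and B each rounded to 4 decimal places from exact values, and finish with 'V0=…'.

(0,0): Delta=-0.2607 Bond=14.8121
(1,0): Delta=-1.0000 Bond=37.3220
(1,1): Delta=-0.1411 Bond=10.1674
V0=3.3429

Under the risk-neutral measure, an up-move has probability p* = (R−d)/(u−d) = 0.7308 and values discount at R = 1.18.
Terminal payoffs: V(2,0)=27.6676, V(2,1)=6.7324, V(2,2)=0.0000
Node (1,0) S=26.8400: V=(p*·6.7324+(1−p*)·27.6676)/1.18=10.4820; Δ=(6.7324−27.6676)/(37.3076−16.3724)=-1.0000; B=V−Δ·S=37.3220
Node (1,1) S=61.1600: V=(p*·0.0000+(1−p*)·6.7324)/1.18=1.5361; Δ=(0.0000−6.7324)/(85.0124−37.3076)=-0.1411; B=V−Δ·S=10.1674
Node (0,0) S=44.0000: V=(p*·1.5361+(1−p*)·10.4820)/1.18=3.3429; Δ=(1.5361−10.4820)/(61.1600−26.8400)=-0.2607; B=V−Δ·S=14.8121
Each (Δ,B) replicates both successor values, so the strategy is self-financing and V0 is arbitrage-free.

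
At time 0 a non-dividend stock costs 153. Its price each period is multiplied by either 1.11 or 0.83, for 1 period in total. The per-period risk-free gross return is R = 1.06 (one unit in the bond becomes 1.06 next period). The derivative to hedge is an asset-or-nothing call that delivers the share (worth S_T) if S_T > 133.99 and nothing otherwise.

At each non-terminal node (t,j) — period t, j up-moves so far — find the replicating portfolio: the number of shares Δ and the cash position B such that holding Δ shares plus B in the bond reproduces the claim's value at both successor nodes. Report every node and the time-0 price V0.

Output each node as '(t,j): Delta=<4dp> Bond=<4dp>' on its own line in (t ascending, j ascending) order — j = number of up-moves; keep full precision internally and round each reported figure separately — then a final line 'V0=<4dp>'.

(0,0): Delta=3.9643 Bond=-474.9289
V0=131.6068

No-arbitrage ⇒ martingale measure with p* = (R−d)/(u−d) = 0.8214.
At expiry t=1: V(1,0)=0.0000, V(1,1)=169.8300
Node (0,0) S=153.0000: V=(p*·169.8300+(1−p*)·0.0000)/1.06=131.6068; Δ=(169.8300−0.0000)/(169.8300−126.9900)=3.9643; B=V−Δ·S=-474.9289
Each (Δ,B) replicates both successor values, so the strategy is self-financing and V0 is arbitrage-free.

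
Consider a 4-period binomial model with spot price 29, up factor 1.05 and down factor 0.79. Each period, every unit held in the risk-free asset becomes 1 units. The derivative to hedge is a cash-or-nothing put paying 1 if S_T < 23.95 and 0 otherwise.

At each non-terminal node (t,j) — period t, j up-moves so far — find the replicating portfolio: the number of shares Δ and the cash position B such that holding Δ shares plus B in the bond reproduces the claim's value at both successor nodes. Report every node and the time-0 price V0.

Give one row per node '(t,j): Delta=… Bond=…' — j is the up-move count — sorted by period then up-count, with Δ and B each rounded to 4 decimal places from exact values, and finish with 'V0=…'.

(0,0): Delta=-0.0499 Bond=1.6167
(1,0): Delta=-0.1095 Bond=2.9822
(1,1): Delta=-0.0392 Bond=1.2915
(2,0): Delta=0.0000 Bond=1.0000
(2,1): Delta=-0.1291 Bond=3.4541
(2,2): Delta=-0.0231 Bond=0.7766
(3,0): Delta=0.0000 Bond=1.0000
(3,1): Delta=0.0000 Bond=1.0000
(3,2): Delta=-0.1523 Bond=4.0385
(3,3): Delta=0.0000 Bond=0.0000
V0=0.1691

Risk-neutral probability p* = (R−d)/(u−d) = (1−0.79)/(1.05−0.79) = 0.8077.
At expiry t=4: V(4,0)=1.0000, V(4,1)=1.0000, V(4,2)=1.0000, V(4,3)=0.0000, V(4,4)=0.0000
Node (3,0) S=14.2981: V=(p*·1.0000+(1−p*)·1.0000)/1=1.0000; Δ=(1.0000−1.0000)/(15.0130−11.2955)=0.0000; B=V−Δ·S=1.0000
Node (3,1) S=19.0038: V=(p*·1.0000+(1−p*)·1.0000)/1=1.0000; Δ=(1.0000−1.0000)/(19.9540−15.0130)=0.0000; B=V−Δ·S=1.0000
Node (3,2) S=25.2583: V=(p*·0.0000+(1−p*)·1.0000)/1=0.1923; Δ=(0.0000−1.0000)/(26.5212−19.9540)=-0.1523; B=V−Δ·S=4.0385
Node (3,3) S=33.5711: V=(p*·0.0000+(1−p*)·0.0000)/1=0.0000; Δ=(0.0000−0.0000)/(35.2497−26.5212)=0.0000; B=V−Δ·S=0.0000
Node (2,0) S=18.0989: V=(p*·1.0000+(1−p*)·1.0000)/1=1.0000; Δ=(1.0000−1.0000)/(19.0038−14.2981)=0.0000; B=V−Δ·S=1.0000
Node (2,1) S=24.0555: V=(p*·0.1923+(1−p*)·1.0000)/1=0.3476; Δ=(0.1923−1.0000)/(25.2583−19.0038)=-0.1291; B=V−Δ·S=3.4541
Node (2,2) S=31.9725: V=(p*·0.0000+(1−p*)·0.1923)/1=0.0370; Δ=(0.0000−0.1923)/(33.5711−25.2583)=-0.0231; B=V−Δ·S=0.7766
Node (1,0) S=22.9100: V=(p*·0.3476+(1−p*)·1.0000)/1=0.4731; Δ=(0.3476−1.0000)/(24.0555−18.0989)=-0.1095; B=V−Δ·S=2.9822
Node (1,1) S=30.4500: V=(p*·0.0370+(1−p*)·0.3476)/1=0.0967; Δ=(0.0370−0.3476)/(31.9725−24.0555)=-0.0392; B=V−Δ·S=1.2915
Node (0,0) S=29.0000: V=(p*·0.0967+(1−p*)·0.4731)/1=0.1691; Δ=(0.0967−0.4731)/(30.4500−22.9100)=-0.0499; B=V−Δ·S=1.6167
Root portfolio cost Δ·29+B reproduces V0=0.1691.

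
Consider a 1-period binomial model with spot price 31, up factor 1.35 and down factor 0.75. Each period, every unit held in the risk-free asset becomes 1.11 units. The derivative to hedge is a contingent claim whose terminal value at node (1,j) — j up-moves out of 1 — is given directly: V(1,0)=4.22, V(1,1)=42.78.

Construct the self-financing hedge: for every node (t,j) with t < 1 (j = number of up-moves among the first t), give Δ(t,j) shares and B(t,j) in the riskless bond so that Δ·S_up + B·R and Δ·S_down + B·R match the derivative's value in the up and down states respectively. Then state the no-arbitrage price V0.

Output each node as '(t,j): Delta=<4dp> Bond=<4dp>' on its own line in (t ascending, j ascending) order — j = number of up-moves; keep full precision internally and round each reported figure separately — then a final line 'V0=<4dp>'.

Since d<R<u, set p* = (R−d)/(u−d) = 0.6000; price each node as the discounted p*-expectation of its children.
Terminal values V(1,·): V(1,0)=4.2200, V(1,1)=42.7800
  t=0,j=0: stock 31.0000 → up 41.8500 (V=42.7800), down 23.2500 (V=4.2200). Price 24.6450; hedge Δ=2.0731, bond B=-39.6216.
Self-financing check: at every node Δ·S+B equals the discounted successor values.

(0,0): Delta=2.0731 Bond=-39.6216
V0=24.6450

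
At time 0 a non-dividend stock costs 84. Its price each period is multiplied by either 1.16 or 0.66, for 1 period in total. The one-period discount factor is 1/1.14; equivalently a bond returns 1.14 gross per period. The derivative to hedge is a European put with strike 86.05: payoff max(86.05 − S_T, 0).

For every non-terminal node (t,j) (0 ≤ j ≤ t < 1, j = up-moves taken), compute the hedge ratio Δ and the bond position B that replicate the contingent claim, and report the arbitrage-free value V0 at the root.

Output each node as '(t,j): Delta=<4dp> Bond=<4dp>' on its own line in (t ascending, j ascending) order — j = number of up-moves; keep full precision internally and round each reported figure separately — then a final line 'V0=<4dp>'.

(0,0): Delta=-0.7288 Bond=62.2940
V0=1.0740

Risk-neutral probability p* = (R−d)/(u−d) = (1.14−0.66)/(1.16−0.66) = 0.9600.
Payoff layer (t=1): V(1,0)=30.6100, V(1,1)=0.0000
Node (0,0) S=84.0000: V=(p*·0.0000+(1−p*)·30.6100)/1.14=1.0740; Δ=(0.0000−30.6100)/(97.4400−55.4400)=-0.7288; B=V−Δ·S=62.2940
Each (Δ,B) replicates both successor values, so the strategy is self-financing and V0 is arbitrage-free.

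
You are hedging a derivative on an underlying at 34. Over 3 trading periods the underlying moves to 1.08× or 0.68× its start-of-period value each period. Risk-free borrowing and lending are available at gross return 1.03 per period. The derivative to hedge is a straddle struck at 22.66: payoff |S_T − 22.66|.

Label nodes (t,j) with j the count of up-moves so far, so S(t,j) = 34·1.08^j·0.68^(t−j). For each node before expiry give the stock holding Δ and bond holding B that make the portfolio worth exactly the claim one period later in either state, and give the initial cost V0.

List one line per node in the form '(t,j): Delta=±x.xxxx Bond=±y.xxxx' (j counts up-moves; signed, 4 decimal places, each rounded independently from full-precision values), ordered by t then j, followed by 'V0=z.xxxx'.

Under the risk-neutral measure, an up-move has probability p* = (R−d)/(u−d) = 0.8750 and values discount at R = 1.03.
Payoff layer (t=3): V(3,0)=11.9693, V(3,1)=5.6807, V(3,2)=4.3072, V(3,3)=20.1702
  t=2,j=0: stock 15.7216 → up 16.9793 (V=5.6807), down 10.6907 (V=11.9693). Price 6.2784; hedge Δ=-1.0000, bond B=22.0000.
  t=2,j=1: stock 24.9696 → up 26.9672 (V=4.3072), down 16.9793 (V=5.6807). Price 4.3484; hedge Δ=-0.1375, bond B=7.7822.
  t=2,j=2: stock 39.6576 → up 42.8302 (V=20.1702), down 26.9672 (V=4.3072). Price 17.6576; hedge Δ=1.0000, bond B=-22.0000.
  t=1,j=0: stock 23.1200 → up 24.9696 (V=4.3484), down 15.7216 (V=6.2784). Price 4.4560; hedge Δ=-0.2087, bond B=9.2810.
  t=1,j=1: stock 36.7200 → up 39.6576 (V=17.6576), down 24.9696 (V=4.3484). Price 15.5281; hedge Δ=0.9061, bond B=-17.7449.
  t=0,j=0: stock 34.0000 → up 36.7200 (V=15.5281), down 23.1200 (V=4.4560). Price 13.7321; hedge Δ=0.8141, bond B=-13.9482.
Check: Δ(0,0)·S0 + B(0,0) = 13.7321 = V0.

(0,0): Delta=0.8141 Bond=-13.9482
(1,0): Delta=-0.2087 Bond=9.2810
(1,1): Delta=0.9061 Bond=-17.7449
(2,0): Delta=-1.0000 Bond=22.0000
(2,1): Delta=-0.1375 Bond=7.7822
(2,2): Delta=1.0000 Bond=-22.0000
V0=13.7321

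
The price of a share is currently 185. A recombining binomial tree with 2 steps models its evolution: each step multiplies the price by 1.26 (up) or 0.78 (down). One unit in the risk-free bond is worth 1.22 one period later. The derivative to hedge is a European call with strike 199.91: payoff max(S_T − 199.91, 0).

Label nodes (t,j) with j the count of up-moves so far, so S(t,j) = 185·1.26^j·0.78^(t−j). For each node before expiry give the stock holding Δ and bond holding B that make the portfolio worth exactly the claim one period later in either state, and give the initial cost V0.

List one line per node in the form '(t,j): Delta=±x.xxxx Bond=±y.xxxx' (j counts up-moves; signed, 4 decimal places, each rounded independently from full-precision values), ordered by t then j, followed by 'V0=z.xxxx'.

(0,0): Delta=0.7936 Bond=-93.8706
(1,0): Delta=0.0000 Bond=0.0000
(1,1): Delta=0.8383 Bond=-124.9332
V0=52.9526

Under the risk-neutral measure, an up-move has probability p* = (R−d)/(u−d) = 0.9167 and values discount at R = 1.22.
Terminal values V(2,·): V(2,0)=0.0000, V(2,1)=0.0000, V(2,2)=93.7960
(1,0): S=144.3000. Δ = (V_up−V_dn)/(S_up−S_dn) = (0.0000−0.0000)/(181.8180−112.5540) = 0.0000. V = [p*·0.0000 + (1−p*)·0.0000]/1.22 = 0.0000. B = V − Δ·S = 0.0000.
(1,1): S=233.1000. Δ = (V_up−V_dn)/(S_up−S_dn) = (93.7960−0.0000)/(293.7060−181.8180) = 0.8383. V = [p*·93.7960 + (1−p*)·0.0000]/1.22 = 70.4751. B = V − Δ·S = -124.9332.
(0,0): S=185.0000. Δ = (V_up−V_dn)/(S_up−S_dn) = (70.4751−0.0000)/(233.1000−144.3000) = 0.7936. V = [p*·70.4751 + (1−p*)·0.0000]/1.22 = 52.9526. B = V − Δ·S = -93.8706.
Self-financing check: at every node Δ·S+B equals the discounted successor values.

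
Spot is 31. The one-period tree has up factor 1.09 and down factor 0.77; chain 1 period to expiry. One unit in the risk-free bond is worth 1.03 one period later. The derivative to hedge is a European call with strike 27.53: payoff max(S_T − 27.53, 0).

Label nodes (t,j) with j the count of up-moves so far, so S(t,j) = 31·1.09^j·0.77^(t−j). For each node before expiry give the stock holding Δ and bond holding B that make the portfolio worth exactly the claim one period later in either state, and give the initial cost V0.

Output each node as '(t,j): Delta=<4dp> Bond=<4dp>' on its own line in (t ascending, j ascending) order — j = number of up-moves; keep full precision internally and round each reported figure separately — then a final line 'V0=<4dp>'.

(0,0): Delta=0.6310 Bond=-14.6244
V0=4.9381

Under the risk-neutral measure, an up-move has probability p* = (R−d)/(u−d) = 0.8125 and values discount at R = 1.03.
Terminal payoffs: V(1,0)=0.0000, V(1,1)=6.2600
  t=0,j=0: stock 31.0000 → up 33.7900 (V=6.2600), down 23.8700 (V=0.0000). Price 4.9381; hedge Δ=0.6310, bond B=-14.6244.
Root portfolio cost Δ·31+B reproduces V0=4.9381.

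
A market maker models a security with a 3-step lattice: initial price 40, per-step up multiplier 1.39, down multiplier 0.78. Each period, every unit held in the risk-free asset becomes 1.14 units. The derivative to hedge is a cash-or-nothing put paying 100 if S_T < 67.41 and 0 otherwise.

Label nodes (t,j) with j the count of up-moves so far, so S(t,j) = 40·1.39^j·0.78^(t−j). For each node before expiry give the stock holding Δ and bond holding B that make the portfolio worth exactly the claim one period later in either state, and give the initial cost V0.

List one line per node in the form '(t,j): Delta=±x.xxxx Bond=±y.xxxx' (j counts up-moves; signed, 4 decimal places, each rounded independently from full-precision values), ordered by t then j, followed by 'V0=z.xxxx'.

The replicating-portfolio and risk-neutral prices coincide; use p* = (1.14−0.78)/(1.39−0.78) = 0.5902 for the latter.
Terminal values V(3,·): V(3,0)=100.0000, V(3,1)=100.0000, V(3,2)=100.0000, V(3,3)=0.0000
(2,0): S=24.3360. Δ = (V_up−V_dn)/(S_up−S_dn) = (100.0000−100.0000)/(33.8270−18.9821) = 0.0000. V = [p*·100.0000 + (1−p*)·100.0000]/1.14 = 87.7193. B = V − Δ·S = 87.7193.
(2,1): S=43.3680. Δ = (V_up−V_dn)/(S_up−S_dn) = (100.0000−100.0000)/(60.2815−33.8270) = 0.0000. V = [p*·100.0000 + (1−p*)·100.0000]/1.14 = 87.7193. B = V − Δ·S = 87.7193.
(2,2): S=77.2840. Δ = (V_up−V_dn)/(S_up−S_dn) = (0.0000−100.0000)/(107.4248−60.2815) = -2.1212. V = [p*·0.0000 + (1−p*)·100.0000]/1.14 = 35.9505. B = V − Δ·S = 199.8850.
(1,0): S=31.2000. Δ = (V_up−V_dn)/(S_up−S_dn) = (87.7193−87.7193)/(43.3680−24.3360) = 0.0000. V = [p*·87.7193 + (1−p*)·87.7193]/1.14 = 76.9468. B = V − Δ·S = 76.9468.
(1,1): S=55.6000. Δ = (V_up−V_dn)/(S_up−S_dn) = (35.9505−87.7193)/(77.2840−43.3680) = -1.5264. V = [p*·35.9505 + (1−p*)·87.7193]/1.14 = 50.1467. B = V − Δ·S = 135.0135.
(0,0): S=40.0000. Δ = (V_up−V_dn)/(S_up−S_dn) = (50.1467−76.9468)/(55.6000−31.2000) = -1.0984. V = [p*·50.1467 + (1−p*)·76.9468]/1.14 = 53.6231. B = V − Δ·S = 97.5576.
Self-financing check: at every node Δ·S+B equals the discounted successor values.

(0,0): Delta=-1.0984 Bond=97.5576
(1,0): Delta=0.0000 Bond=76.9468
(1,1): Delta=-1.5264 Bond=135.0135
(2,0): Delta=0.0000 Bond=87.7193
(2,1): Delta=0.0000 Bond=87.7193
(2,2): Delta=-2.1212 Bond=199.8850
V0=53.6231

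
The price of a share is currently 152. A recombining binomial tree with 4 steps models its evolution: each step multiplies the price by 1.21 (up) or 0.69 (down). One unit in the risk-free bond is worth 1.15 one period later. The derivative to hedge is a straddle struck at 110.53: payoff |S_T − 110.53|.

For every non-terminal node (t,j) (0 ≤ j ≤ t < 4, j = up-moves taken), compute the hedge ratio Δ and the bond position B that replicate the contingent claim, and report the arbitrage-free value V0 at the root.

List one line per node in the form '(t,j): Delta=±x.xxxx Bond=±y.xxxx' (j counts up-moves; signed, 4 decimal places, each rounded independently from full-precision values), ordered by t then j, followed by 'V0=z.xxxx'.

(0,0): Delta=0.9519 Bond=-55.2369
(1,0): Delta=0.6333 Bond=-30.1076
(1,1): Delta=0.9756 Bond=-67.8809
(2,0): Delta=-1.0000 Bond=83.5766
(2,1): Delta=0.7548 Bond=-50.0412
(2,2): Delta=0.9921 Bond=-81.7181
(3,0): Delta=-1.0000 Bond=96.1130
(3,1): Delta=-1.0000 Bond=96.1130
(3,2): Delta=0.8854 Bond=-77.5900
(3,3): Delta=1.0000 Bond=-96.1130
V0=89.4582

No-arbitrage ⇒ martingale measure with p* = (R−d)/(u−d) = 0.8846.
Payoff layer (t=4): V(4,0)=76.0760, V(4,1)=50.1106, V(4,2)=4.5772, V(4,3)=75.2713, V(4,4)=215.2955
(3,0): S=49.9334. Δ = (V_up−V_dn)/(S_up−S_dn) = (50.1106−76.0760)/(60.4194−34.4540) = -1.0000. V = [p*·50.1106 + (1−p*)·76.0760]/1.15 = 46.1797. B = V − Δ·S = 96.1130.
(3,1): S=87.5643. Δ = (V_up−V_dn)/(S_up−S_dn) = (4.5772−50.1106)/(105.9528−60.4194) = -1.0000. V = [p*·4.5772 + (1−p*)·50.1106]/1.15 = 8.5487. B = V − Δ·S = 96.1130.
(3,2): S=153.5548. Δ = (V_up−V_dn)/(S_up−S_dn) = (75.2713−4.5772)/(185.8013−105.9528) = 0.8854. V = [p*·75.2713 + (1−p*)·4.5772]/1.15 = 58.3603. B = V − Δ·S = -77.5900.
(3,3): S=269.2773. Δ = (V_up−V_dn)/(S_up−S_dn) = (215.2955−75.2713)/(325.8255−185.8013) = 1.0000. V = [p*·215.2955 + (1−p*)·75.2713]/1.15 = 173.1642. B = V − Δ·S = -96.1130.
(2,0): S=72.3672. Δ = (V_up−V_dn)/(S_up−S_dn) = (8.5487−46.1797)/(87.5643−49.9334) = -1.0000. V = [p*·8.5487 + (1−p*)·46.1797]/1.15 = 11.2094. B = V − Δ·S = 83.5766.
(2,1): S=126.9048. Δ = (V_up−V_dn)/(S_up−S_dn) = (58.3603−8.5487)/(153.5548−87.5643) = 0.7548. V = [p*·58.3603 + (1−p*)·8.5487]/1.15 = 45.7502. B = V − Δ·S = -50.0412.
(2,2): S=222.5432. Δ = (V_up−V_dn)/(S_up−S_dn) = (173.1642−58.3603)/(269.2773−153.5548) = 0.9921. V = [p*·173.1642 + (1−p*)·58.3603]/1.15 = 139.0588. B = V − Δ·S = -81.7181.
(1,0): S=104.8800. Δ = (V_up−V_dn)/(S_up−S_dn) = (45.7502−11.2094)/(126.9048−72.3672) = 0.6333. V = [p*·45.7502 + (1−p*)·11.2094]/1.15 = 36.3172. B = V − Δ·S = -30.1076.
(1,1): S=183.9200. Δ = (V_up−V_dn)/(S_up−S_dn) = (139.0588−45.7502)/(222.5432−126.9048) = 0.9756. V = [p*·139.0588 + (1−p*)·45.7502]/1.15 = 111.5586. B = V − Δ·S = -67.8809.
(0,0): S=152.0000. Δ = (V_up−V_dn)/(S_up−S_dn) = (111.5586−36.3172)/(183.9200−104.8800) = 0.9519. V = [p*·111.5586 + (1−p*)·36.3172]/1.15 = 89.4582. B = V − Δ·S = -55.2369.
Check: Δ(0,0)·S0 + B(0,0) = 89.4582 = V0.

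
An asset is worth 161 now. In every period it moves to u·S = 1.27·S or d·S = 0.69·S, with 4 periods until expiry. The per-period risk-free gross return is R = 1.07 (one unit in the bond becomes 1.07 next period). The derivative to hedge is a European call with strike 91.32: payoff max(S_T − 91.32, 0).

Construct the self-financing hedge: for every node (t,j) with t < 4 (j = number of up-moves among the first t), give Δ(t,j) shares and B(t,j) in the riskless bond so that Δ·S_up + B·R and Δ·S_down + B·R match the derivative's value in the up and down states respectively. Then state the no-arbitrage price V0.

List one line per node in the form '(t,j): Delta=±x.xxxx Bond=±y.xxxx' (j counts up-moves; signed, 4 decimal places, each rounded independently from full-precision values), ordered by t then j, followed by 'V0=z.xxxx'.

No-arbitrage ⇒ martingale measure with p* = (R−d)/(u−d) = 0.6552.
Terminal payoffs: V(4,0)=0.0000, V(4,1)=0.0000, V(4,2)=32.3122, V(4,3)=136.2349, V(4,4)=327.5129
  t=3,j=0: stock 52.8899 → up 67.1702 (V=0.0000), down 36.4941 (V=0.0000). Price 0.0000; hedge Δ=0.0000, bond B=0.0000.
  t=3,j=1: stock 97.3482 → up 123.6322 (V=32.3122), down 67.1702 (V=0.0000). Price 19.7851; hedge Δ=0.5723, bond B=-35.9256.
  t=3,j=2: stock 179.1771 → up 227.5549 (V=136.2349), down 123.6322 (V=32.3122). Price 93.8313; hedge Δ=1.0000, bond B=-85.3458.
  t=3,j=3: stock 329.7897 → up 418.8329 (V=327.5129), down 227.5549 (V=136.2349). Price 244.4439; hedge Δ=1.0000, bond B=-85.3458.
  t=2,j=0: stock 76.6521 → up 97.3482 (V=19.7851), down 52.8899 (V=0.0000). Price 12.1146; hedge Δ=0.4450, bond B=-21.9976.
  t=2,j=1: stock 141.0843 → up 179.1771 (V=93.8313), down 97.3482 (V=19.7851). Price 63.8300; hedge Δ=0.9049, bond B=-63.8358.
  t=2,j=2: stock 259.6769 → up 329.7897 (V=244.4439), down 179.1771 (V=93.8313). Price 179.9145; hedge Δ=1.0000, bond B=-79.7624.
  t=1,j=0: stock 111.0900 → up 141.0843 (V=63.8300), down 76.6521 (V=12.1146). Price 42.9880; hedge Δ=0.8026, bond B=-46.1765.
  t=1,j=1: stock 204.4700 → up 259.6769 (V=179.9145), down 141.0843 (V=63.8300). Price 130.7340; hedge Δ=0.9789, bond B=-69.4117.
  t=0,j=0: stock 161.0000 → up 204.4700 (V=130.7340), down 111.0900 (V=42.9880). Price 93.9035; hedge Δ=0.9397, bond B=-57.3828.
Self-financing check: at every node Δ·S+B equals the discounted successor values.

(0,0): Delta=0.9397 Bond=-57.3828
(1,0): Delta=0.8026 Bond=-46.1765
(1,1): Delta=0.9789 Bond=-69.4117
(2,0): Delta=0.4450 Bond=-21.9976
(2,1): Delta=0.9049 Bond=-63.8358
(2,2): Delta=1.0000 Bond=-79.7624
(3,0): Delta=0.0000 Bond=0.0000
(3,1): Delta=0.5723 Bond=-35.9256
(3,2): Delta=1.0000 Bond=-85.3458
(3,3): Delta=1.0000 Bond=-85.3458
V0=93.9035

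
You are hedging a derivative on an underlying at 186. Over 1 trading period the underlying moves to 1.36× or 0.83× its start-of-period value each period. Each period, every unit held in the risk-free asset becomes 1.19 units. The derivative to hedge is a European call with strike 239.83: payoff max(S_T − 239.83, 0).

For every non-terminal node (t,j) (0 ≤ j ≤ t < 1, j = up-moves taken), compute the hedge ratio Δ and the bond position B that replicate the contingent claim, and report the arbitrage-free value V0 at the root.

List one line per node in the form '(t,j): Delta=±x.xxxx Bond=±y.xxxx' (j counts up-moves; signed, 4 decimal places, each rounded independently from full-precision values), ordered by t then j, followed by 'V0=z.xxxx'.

(0,0): Delta=0.1332 Bond=-17.2791
V0=7.4945

Risk-neutral probability p* = (R−d)/(u−d) = (1.19−0.83)/(1.36−0.83) = 0.6792.
At expiry t=1: V(1,0)=0.0000, V(1,1)=13.1300
Node (0,0) S=186.0000: V=(p*·13.1300+(1−p*)·0.0000)/1.19=7.4945; Δ=(13.1300−0.0000)/(252.9600−154.3800)=0.1332; B=V−Δ·S=-17.2791
Root portfolio cost Δ·186+B reproduces V0=7.4945.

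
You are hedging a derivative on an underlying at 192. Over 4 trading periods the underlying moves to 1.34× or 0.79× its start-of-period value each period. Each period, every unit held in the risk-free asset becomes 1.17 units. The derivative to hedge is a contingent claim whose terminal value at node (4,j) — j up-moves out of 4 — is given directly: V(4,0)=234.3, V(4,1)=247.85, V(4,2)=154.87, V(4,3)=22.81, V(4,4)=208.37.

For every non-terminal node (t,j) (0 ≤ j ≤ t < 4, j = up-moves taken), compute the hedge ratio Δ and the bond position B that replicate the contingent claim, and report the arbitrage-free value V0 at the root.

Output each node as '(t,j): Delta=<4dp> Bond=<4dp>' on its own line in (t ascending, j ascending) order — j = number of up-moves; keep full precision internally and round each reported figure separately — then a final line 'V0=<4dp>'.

(0,0): Delta=-0.0903 Bond=82.1836
(1,0): Delta=-0.8884 Bond=217.2190
(1,1): Delta=0.1202 Bond=41.9944
(2,0): Delta=-0.7788 Bond=241.0104
(2,1): Delta=-0.9173 Bond=260.0228
(2,2): Delta=0.3939 Bond=-45.2117
(3,0): Delta=0.2603 Bond=183.6216
(3,1): Delta=-1.0529 Bond=325.9855
(3,2): Delta=-0.8816 Bond=294.4925
(3,3): Delta=0.7303 Bond=-208.3091
V0=64.8516

Since d<R<u, set p* = (R−d)/(u−d) = 0.6909; price each node as the discounted p*-expectation of its children.
Terminal payoffs: V(4,0)=234.3000, V(4,1)=247.8500, V(4,2)=154.8700, V(4,3)=22.8100, V(4,4)=208.3700
Node (3,0) S=94.6635: V=(p*·247.8500+(1−p*)·234.3000)/1.17=208.2580; Δ=(247.8500−234.3000)/(126.8491−74.7842)=0.2603; B=V−Δ·S=183.6216
Node (3,1) S=160.5684: V=(p*·154.8700+(1−p*)·247.8500)/1.17=156.9310; Δ=(154.8700−247.8500)/(215.1617−126.8491)=-1.0529; B=V−Δ·S=325.9855
Node (3,2) S=272.3566: V=(p*·22.8100+(1−p*)·154.8700)/1.17=54.3834; Δ=(22.8100−154.8700)/(364.9579−215.1617)=-0.8816; B=V−Δ·S=294.4925
Node (3,3) S=461.9720: V=(p*·208.3700+(1−p*)·22.8100)/1.17=129.0727; Δ=(208.3700−22.8100)/(619.0424−364.9579)=0.7303; B=V−Δ·S=-208.3091
Node (2,0) S=119.8272: V=(p*·156.9310+(1−p*)·208.2580)/1.17=147.6886; Δ=(156.9310−208.2580)/(160.5684−94.6635)=-0.7788; B=V−Δ·S=241.0104
Node (2,1) S=203.2512: V=(p*·54.3834+(1−p*)·156.9310)/1.17=73.5726; Δ=(54.3834−156.9310)/(272.3566−160.5684)=-0.9173; B=V−Δ·S=260.0228
Node (2,2) S=344.7552: V=(p*·129.0727+(1−p*)·54.3834)/1.17=90.5871; Δ=(129.0727−54.3834)/(461.9720−272.3566)=0.3939; B=V−Δ·S=-45.2117
Node (1,0) S=151.6800: V=(p*·73.5726+(1−p*)·147.6886)/1.17=82.4625; Δ=(73.5726−147.6886)/(203.2512−119.8272)=-0.8884; B=V−Δ·S=217.2190
Node (1,1) S=257.2800: V=(p*·90.5871+(1−p*)·73.5726)/1.17=72.9300; Δ=(90.5871−73.5726)/(344.7552−203.2512)=0.1202; B=V−Δ·S=41.9944
Node (0,0) S=192.0000: V=(p*·72.9300+(1−p*)·82.4625)/1.17=64.8516; Δ=(72.9300−82.4625)/(257.2800−151.6800)=-0.0903; B=V−Δ·S=82.1836
Check: Δ(0,0)·S0 + B(0,0) = 64.8516 = V0.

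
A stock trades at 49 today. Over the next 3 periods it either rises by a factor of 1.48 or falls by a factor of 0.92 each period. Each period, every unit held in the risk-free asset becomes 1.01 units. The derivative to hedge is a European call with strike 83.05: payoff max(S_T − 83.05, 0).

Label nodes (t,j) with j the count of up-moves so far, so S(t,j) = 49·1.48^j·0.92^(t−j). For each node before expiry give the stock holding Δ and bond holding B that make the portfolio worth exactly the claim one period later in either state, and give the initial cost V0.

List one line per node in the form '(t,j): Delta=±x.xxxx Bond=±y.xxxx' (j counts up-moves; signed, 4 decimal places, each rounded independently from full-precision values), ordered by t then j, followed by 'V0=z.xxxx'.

(0,0): Delta=0.2067 Bond=-8.8326
(1,0): Delta=0.0989 Bond=-4.0619
(1,1): Delta=0.5566 Bond=-34.2962
(2,0): Delta=0.0000 Bond=0.0000
(2,1): Delta=0.4200 Bond=-25.5265
(2,2): Delta=1.0000 Bond=-82.2277
V0=1.2960

Under the risk-neutral measure, an up-move has probability p* = (R−d)/(u−d) = 0.1607 and values discount at R = 1.01.
Terminal values V(3,·): V(3,0)=0.0000, V(3,1)=0.0000, V(3,2)=15.6932, V(3,3)=75.7978
Node (2,0) S=41.4736: V=(p*·0.0000+(1−p*)·0.0000)/1.01=0.0000; Δ=(0.0000−0.0000)/(61.3809−38.1557)=0.0000; B=V−Δ·S=0.0000
Node (2,1) S=66.7184: V=(p*·15.6932+(1−p*)·0.0000)/1.01=2.4972; Δ=(15.6932−0.0000)/(98.7432−61.3809)=0.4200; B=V−Δ·S=-25.5265
Node (2,2) S=107.3296: V=(p*·75.7978+(1−p*)·15.6932)/1.01=25.1019; Δ=(75.7978−15.6932)/(158.8478−98.7432)=1.0000; B=V−Δ·S=-82.2277
Node (1,0) S=45.0800: V=(p*·2.4972+(1−p*)·0.0000)/1.01=0.3974; Δ=(2.4972−0.0000)/(66.7184−41.4736)=0.0989; B=V−Δ·S=-4.0619
Node (1,1) S=72.5200: V=(p*·25.1019+(1−p*)·2.4972)/1.01=6.0694; Δ=(25.1019−2.4972)/(107.3296−66.7184)=0.5566; B=V−Δ·S=-34.2962
Node (0,0) S=49.0000: V=(p*·6.0694+(1−p*)·0.3974)/1.01=1.2960; Δ=(6.0694−0.3974)/(72.5200−45.0800)=0.2067; B=V−Δ·S=-8.8326
Self-financing check: at every node Δ·S+B equals the discounted successor values.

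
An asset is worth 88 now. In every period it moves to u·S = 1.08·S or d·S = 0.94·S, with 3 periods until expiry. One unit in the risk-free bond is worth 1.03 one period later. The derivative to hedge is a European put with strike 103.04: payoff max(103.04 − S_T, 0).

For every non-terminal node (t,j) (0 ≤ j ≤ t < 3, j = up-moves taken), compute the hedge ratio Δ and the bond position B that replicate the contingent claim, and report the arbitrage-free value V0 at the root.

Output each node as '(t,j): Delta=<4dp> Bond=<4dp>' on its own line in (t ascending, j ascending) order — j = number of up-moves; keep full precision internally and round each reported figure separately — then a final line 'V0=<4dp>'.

Under the risk-neutral measure, an up-move has probability p* = (R−d)/(u−d) = 0.6429 and values discount at R = 1.03.
Terminal payoffs: V(3,0)=29.9486, V(3,1)=19.0627, V(3,2)=6.5554, V(3,3)=0.0000
  t=2,j=0: stock 77.7568 → up 83.9773 (V=19.0627), down 73.0914 (V=29.9486). Price 22.2820; hedge Δ=-1.0000, bond B=100.0388.
  t=2,j=1: stock 89.3376 → up 96.4846 (V=6.5554), down 83.9773 (V=19.0627). Price 10.7012; hedge Δ=-1.0000, bond B=100.0388.
  t=2,j=2: stock 102.6432 → up 110.8547 (V=0.0000), down 96.4846 (V=6.5554). Price 2.2730; hedge Δ=-0.4562, bond B=49.0972.
  t=1,j=0: stock 82.7200 → up 89.3376 (V=10.7012), down 77.7568 (V=22.2820). Price 14.4051; hedge Δ=-1.0000, bond B=97.1251.
  t=1,j=1: stock 95.0400 → up 102.6432 (V=2.2730), down 89.3376 (V=10.7012). Price 5.1292; hedge Δ=-0.6334, bond B=65.3308.
  t=0,j=0: stock 88.0000 → up 95.0400 (V=5.1292), down 82.7200 (V=14.4051). Price 8.1961; hedge Δ=-0.7529, bond B=74.4523.
Each (Δ,B) replicates both successor values, so the strategy is self-financing and V0 is arbitrage-free.

(0,0): Delta=-0.7529 Bond=74.4523
(1,0): Delta=-1.0000 Bond=97.1251
(1,1): Delta=-0.6334 Bond=65.3308
(2,0): Delta=-1.0000 Bond=100.0388
(2,1): Delta=-1.0000 Bond=100.0388
(2,2): Delta=-0.4562 Bond=49.0972
V0=8.1961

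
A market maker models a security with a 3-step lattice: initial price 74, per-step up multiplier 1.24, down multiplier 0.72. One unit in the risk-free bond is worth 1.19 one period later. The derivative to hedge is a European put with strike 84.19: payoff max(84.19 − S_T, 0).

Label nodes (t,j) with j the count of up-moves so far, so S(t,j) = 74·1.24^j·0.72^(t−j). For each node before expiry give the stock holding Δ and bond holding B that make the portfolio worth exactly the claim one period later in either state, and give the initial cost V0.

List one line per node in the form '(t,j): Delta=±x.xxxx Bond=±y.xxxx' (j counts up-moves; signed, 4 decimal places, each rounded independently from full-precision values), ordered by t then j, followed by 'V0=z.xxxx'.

Since d<R<u, set p* = (R−d)/(u−d) = 0.9038; price each node as the discounted p*-expectation of its children.
Payoff layer (t=3): V(3,0)=56.5696, V(3,1)=36.6216, V(3,2)=2.2667, V(3,3)=0.0000
  t=2,j=0: stock 38.3616 → up 47.5684 (V=36.6216), down 27.6204 (V=56.5696). Price 32.3863; hedge Δ=-1.0000, bond B=70.7479.
  t=2,j=1: stock 66.0672 → up 81.9233 (V=2.2667), down 47.5684 (V=36.6216). Price 4.6807; hedge Δ=-1.0000, bond B=70.7479.
  t=2,j=2: stock 113.7824 → up 141.0902 (V=0.0000), down 81.9233 (V=2.2667). Price 0.1832; hedge Δ=-0.0383, bond B=4.5421.
  t=1,j=0: stock 53.2800 → up 66.0672 (V=4.6807), down 38.3616 (V=32.3863). Price 6.1720; hedge Δ=-1.0000, bond B=59.4520.
  t=1,j=1: stock 91.7600 → up 113.7824 (V=0.1832), down 66.0672 (V=4.6807). Price 0.5173; hedge Δ=-0.0943, bond B=9.1664.
  t=0,j=0: stock 74.0000 → up 91.7600 (V=0.5173), down 53.2800 (V=6.1720). Price 0.8916; hedge Δ=-0.1470, bond B=11.7660.
Each (Δ,B) replicates both successor values, so the strategy is self-financing and V0 is arbitrage-free.

(0,0): Delta=-0.1470 Bond=11.7660
(1,0): Delta=-1.0000 Bond=59.4520
(1,1): Delta=-0.0943 Bond=9.1664
(2,0): Delta=-1.0000 Bond=70.7479
(2,1): Delta=-1.0000 Bond=70.7479
(2,2): Delta=-0.0383 Bond=4.5421
V0=0.8916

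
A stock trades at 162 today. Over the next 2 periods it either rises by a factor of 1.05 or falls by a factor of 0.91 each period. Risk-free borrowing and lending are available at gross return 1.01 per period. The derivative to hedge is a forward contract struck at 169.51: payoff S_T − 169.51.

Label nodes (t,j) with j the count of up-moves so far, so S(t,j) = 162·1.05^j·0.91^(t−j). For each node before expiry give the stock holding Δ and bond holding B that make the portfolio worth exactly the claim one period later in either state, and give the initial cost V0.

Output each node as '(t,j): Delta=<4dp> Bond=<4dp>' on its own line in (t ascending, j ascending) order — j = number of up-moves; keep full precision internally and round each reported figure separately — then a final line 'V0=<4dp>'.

Since d<R<u, set p* = (R−d)/(u−d) = 0.7143; price each node as the discounted p*-expectation of its children.
At expiry t=2: V(2,0)=-35.3578, V(2,1)=-14.7190, V(2,2)=9.0950
Node (1,0) S=147.4200: V=(p*·-14.7190+(1−p*)·-35.3578)/1.01=-20.4117; Δ=(-14.7190−-35.3578)/(154.7910−134.1522)=1.0000; B=V−Δ·S=-167.8317
Node (1,1) S=170.1000: V=(p*·9.0950+(1−p*)·-14.7190)/1.01=2.2683; Δ=(9.0950−-14.7190)/(178.6050−154.7910)=1.0000; B=V−Δ·S=-167.8317
Node (0,0) S=162.0000: V=(p*·2.2683+(1−p*)·-20.4117)/1.01=-4.1700; Δ=(2.2683−-20.4117)/(170.1000−147.4200)=1.0000; B=V−Δ·S=-166.1700
Root portfolio cost Δ·162+B reproduces V0=-4.1700.

(0,0): Delta=1.0000 Bond=-166.1700
(1,0): Delta=1.0000 Bond=-167.8317
(1,1): Delta=1.0000 Bond=-167.8317
V0=-4.1700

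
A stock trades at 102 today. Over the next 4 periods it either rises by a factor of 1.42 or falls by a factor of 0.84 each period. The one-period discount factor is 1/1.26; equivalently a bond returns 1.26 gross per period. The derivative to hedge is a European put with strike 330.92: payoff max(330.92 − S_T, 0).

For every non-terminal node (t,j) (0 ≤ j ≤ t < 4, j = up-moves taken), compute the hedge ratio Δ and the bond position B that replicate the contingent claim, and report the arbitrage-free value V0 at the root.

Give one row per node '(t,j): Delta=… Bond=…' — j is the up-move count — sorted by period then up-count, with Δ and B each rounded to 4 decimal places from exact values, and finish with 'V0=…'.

(0,0): Delta=-0.7311 Bond=113.0088
(1,0): Delta=-1.0000 Bond=165.4289
(1,1): Delta=-0.6705 Bond=133.6148
(2,0): Delta=-1.0000 Bond=208.4404
(2,1): Delta=-1.0000 Bond=208.4404
(2,2): Delta=-0.5963 Bond=153.0839
(3,0): Delta=-1.0000 Bond=262.6349
(3,1): Delta=-1.0000 Bond=262.6349
(3,2): Delta=-1.0000 Bond=262.6349
(3,3): Delta=-0.5053 Bond=166.3147
V0=38.4348

Risk-neutral probability p* = (R−d)/(u−d) = (1.26−0.84)/(1.42−0.84) = 0.7241.
At expiry t=4: V(4,0)=280.1371, V(4,1)=245.0728, V(4,2)=185.7973, V(4,3)=85.5935, V(4,4)=0.0000
Node (3,0) S=60.4558: V=(p*·245.0728+(1−p*)·280.1371)/1.26=202.1791; Δ=(245.0728−280.1371)/(85.8472−50.7829)=-1.0000; B=V−Δ·S=262.6349
Node (3,1) S=102.1991: V=(p*·185.7973+(1−p*)·245.0728)/1.26=160.4358; Δ=(185.7973−245.0728)/(145.1227−85.8472)=-1.0000; B=V−Δ·S=262.6349
Node (3,2) S=172.7652: V=(p*·85.5935+(1−p*)·185.7973)/1.26=89.8698; Δ=(85.5935−185.7973)/(245.3265−145.1227)=-1.0000; B=V−Δ·S=262.6349
Node (3,3) S=292.0554: V=(p*·0.0000+(1−p*)·85.5935)/1.26=18.7397; Δ=(0.0000−85.5935)/(414.7186−245.3265)=-0.5053; B=V−Δ·S=166.3147
Node (2,0) S=71.9712: V=(p*·160.4358+(1−p*)·202.1791)/1.26=136.4692; Δ=(160.4358−202.1791)/(102.1991−60.4558)=-1.0000; B=V−Δ·S=208.4404
Node (2,1) S=121.6656: V=(p*·89.8698+(1−p*)·160.4358)/1.26=86.7748; Δ=(89.8698−160.4358)/(172.7652−102.1991)=-1.0000; B=V−Δ·S=208.4404
Node (2,2) S=205.6728: V=(p*·18.7397+(1−p*)·89.8698)/1.26=30.4459; Δ=(18.7397−89.8698)/(292.0554−172.7652)=-0.5963; B=V−Δ·S=153.0839
Node (1,0) S=85.6800: V=(p*·86.7748+(1−p*)·136.4692)/1.26=79.7489; Δ=(86.7748−136.4692)/(121.6656−71.9712)=-1.0000; B=V−Δ·S=165.4289
Node (1,1) S=144.8400: V=(p*·30.4459+(1−p*)·86.7748)/1.26=36.4959; Δ=(30.4459−86.7748)/(205.6728−121.6656)=-0.6705; B=V−Δ·S=133.6148
Node (0,0) S=102.0000: V=(p*·36.4959+(1−p*)·79.7489)/1.26=38.4348; Δ=(36.4959−79.7489)/(144.8400−85.6800)=-0.7311; B=V−Δ·S=113.0088
The time-0 hedge costs 38.4348, which is the no-arbitrage price.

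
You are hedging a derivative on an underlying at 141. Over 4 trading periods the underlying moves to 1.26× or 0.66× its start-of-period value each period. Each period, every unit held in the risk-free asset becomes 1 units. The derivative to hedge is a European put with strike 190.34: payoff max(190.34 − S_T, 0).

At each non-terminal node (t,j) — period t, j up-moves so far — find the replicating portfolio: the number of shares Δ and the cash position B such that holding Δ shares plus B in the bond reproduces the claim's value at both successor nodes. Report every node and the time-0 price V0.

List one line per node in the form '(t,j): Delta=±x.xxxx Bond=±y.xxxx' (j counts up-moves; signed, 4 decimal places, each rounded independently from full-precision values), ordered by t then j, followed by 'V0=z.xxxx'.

Risk-neutral probability p* = (R−d)/(u−d) = (1−0.66)/(1.26−0.66) = 0.5667.
Terminal payoffs: V(4,0)=163.5856, V(4,1)=139.2635, V(4,2)=92.8302, V(4,3)=4.1850, V(4,4)=0.0000
  t=3,j=0: stock 40.5369 → up 51.0765 (V=139.2635), down 26.7544 (V=163.5856). Price 149.8031; hedge Δ=-1.0000, bond B=190.3400.
  t=3,j=1: stock 77.3887 → up 97.5098 (V=92.8302), down 51.0765 (V=139.2635). Price 112.9513; hedge Δ=-1.0000, bond B=190.3400.
  t=3,j=2: stock 147.7421 → up 186.1550 (V=4.1850), down 97.5098 (V=92.8302). Price 42.5979; hedge Δ=-1.0000, bond B=190.3400.
  t=3,j=3: stock 282.0530 → up 355.3868 (V=0.0000), down 186.1550 (V=4.1850). Price 1.8135; hedge Δ=-0.0247, bond B=8.7885.
  t=2,j=0: stock 61.4196 → up 77.3887 (V=112.9513), down 40.5369 (V=149.8031). Price 128.9204; hedge Δ=-1.0000, bond B=190.3400.
  t=2,j=1: stock 117.2556 → up 147.7421 (V=42.5979), down 77.3887 (V=112.9513). Price 73.0844; hedge Δ=-1.0000, bond B=190.3400.
  t=2,j=2: stock 223.8516 → up 282.0530 (V=1.8135), down 147.7421 (V=42.5979). Price 19.4868; hedge Δ=-0.3037, bond B=87.4608.
  t=1,j=0: stock 93.0600 → up 117.2556 (V=73.0844), down 61.4196 (V=128.9204). Price 97.2800; hedge Δ=-1.0000, bond B=190.3400.
  t=1,j=1: stock 177.6600 → up 223.8516 (V=19.4868), down 117.2556 (V=73.0844). Price 42.7124; hedge Δ=-0.5028, bond B=132.0418.
  t=0,j=0: stock 141.0000 → up 177.6600 (V=42.7124), down 93.0600 (V=97.2800). Price 66.3584; hedge Δ=-0.6450, bond B=157.3044.
Self-financing check: at every node Δ·S+B equals the discounted successor values.

(0,0): Delta=-0.6450 Bond=157.3044
(1,0): Delta=-1.0000 Bond=190.3400
(1,1): Delta=-0.5028 Bond=132.0418
(2,0): Delta=-1.0000 Bond=190.3400
(2,1): Delta=-1.0000 Bond=190.3400
(2,2): Delta=-0.3037 Bond=87.4608
(3,0): Delta=-1.0000 Bond=190.3400
(3,1): Delta=-1.0000 Bond=190.3400
(3,2): Delta=-1.0000 Bond=190.3400
(3,3): Delta=-0.0247 Bond=8.7885
V0=66.3584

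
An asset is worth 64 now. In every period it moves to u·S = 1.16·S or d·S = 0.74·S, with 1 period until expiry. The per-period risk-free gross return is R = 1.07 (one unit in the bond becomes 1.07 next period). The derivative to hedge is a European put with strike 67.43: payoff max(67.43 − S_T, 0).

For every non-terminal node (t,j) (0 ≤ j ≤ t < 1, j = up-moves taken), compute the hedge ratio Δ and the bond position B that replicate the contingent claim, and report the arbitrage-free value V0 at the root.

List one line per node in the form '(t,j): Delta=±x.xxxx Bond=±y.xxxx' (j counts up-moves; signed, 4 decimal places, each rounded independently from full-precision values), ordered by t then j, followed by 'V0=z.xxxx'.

Risk-neutral probability p* = (R−d)/(u−d) = (1.07−0.74)/(1.16−0.74) = 0.7857.
Terminal values V(1,·): V(1,0)=20.0700, V(1,1)=0.0000
  t=0,j=0: stock 64.0000 → up 74.2400 (V=0.0000), down 47.3600 (V=20.0700). Price 4.0194; hedge Δ=-0.7467, bond B=51.8051.
Root portfolio cost Δ·64+B reproduces V0=4.0194.

(0,0): Delta=-0.7467 Bond=51.8051
V0=4.0194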